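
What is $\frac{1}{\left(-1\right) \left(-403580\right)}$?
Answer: $\frac{1}{403580} \approx 2.4778 \cdot 10^{-6}$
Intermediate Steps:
$\frac{1}{\left(-1\right) \left(-403580\right)} = \frac{1}{403580}$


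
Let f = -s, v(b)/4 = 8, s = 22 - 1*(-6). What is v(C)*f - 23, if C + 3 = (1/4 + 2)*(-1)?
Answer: -919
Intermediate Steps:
C = -21/4 (C = -3 + (1/4 + 2)*(-1) = -3 + (9/4)*(-1) = -3 - 9/4 = -21/4 ≈ -5.2500)
s = 28 (s = 22 + 6 = 28)
v(b) = 32 (v(b) = 4*8 = 32)
f = -28 (f = -1*28 = -28)
v(C)*f - 23 = 32*(-28) - 23 = -896 - 23 = -919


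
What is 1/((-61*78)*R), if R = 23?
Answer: -1/109434 ≈ -9.1379e-6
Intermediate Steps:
1/((-61*78)*R) = 1/(-61*78*23) = 1/(-4758*23) = 1/(-109434) = -1/109434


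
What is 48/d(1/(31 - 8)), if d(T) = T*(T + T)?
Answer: 12696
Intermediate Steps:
d(T) = 2*T² (d(T) = T*(2*T) = 2*T²)
48/d(1/(31 - 8)) = 48/((2*(1/(31 - 8))²)) = 48/((2*(1/23)²)) = 48/((2*(1/529))) = 48/(2/529) = 48*(529/2) = 12696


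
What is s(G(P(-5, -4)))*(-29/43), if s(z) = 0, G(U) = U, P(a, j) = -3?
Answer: 0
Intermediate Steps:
s(G(P(-5, -4)))*(-29/43) = 0*(-29/43) = 0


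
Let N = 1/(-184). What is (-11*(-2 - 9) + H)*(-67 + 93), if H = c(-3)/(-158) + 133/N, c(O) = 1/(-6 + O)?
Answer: -450152573/711 ≈ -6.3313e+5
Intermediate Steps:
N = -1/184 ≈ -0.0054348
H = -34799183/1422 (H = 1/(-6 - 3*(-158)) + 133/(-1/184) = -1/158/(-9) + 133*(-184) = -⅑*(-1/158) - 24472 = 1/1422 - 24472 = -34799183/1422 ≈ -24472.)
(-11*(-2 - 9) + H)*(-67 + 93) = (-11*(-2 - 9) - 34799183/1422)*(-67 + 93) = (-11*(-11) - 34799183/1422)*26 = (121 - 34799183/1422)*26 = -34627121/1422*26 = -450152573/711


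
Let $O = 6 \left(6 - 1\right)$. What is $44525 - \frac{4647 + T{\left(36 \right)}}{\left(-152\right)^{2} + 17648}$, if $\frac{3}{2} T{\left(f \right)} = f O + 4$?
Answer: $\frac{5443432291}{122256} \approx 44525.0$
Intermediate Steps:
$O = 30$ ($O = 6 \cdot 5 = 30$)
$T{\left(f \right)} = \frac{8}{3} + 20 f$ ($T{\left(f \right)} = \frac{2 \left(f 30 + 4\right)}{3} = \frac{2 \left(30 f + 4\right)}{3} = \frac{2 \left(4 + 30 f\right)}{3} = \frac{8}{3} + 20 f$)
$44525 - \frac{4647 + T{\left(36 \right)}}{\left(-152\right)^{2} + 17648} = 44525 - \frac{4647 + \left(\frac{8}{3} + 20 \cdot 36\right)}{\left(-152\right)^{2} + 17648} = 44525 - \frac{4647 + \left(\frac{8}{3} + 720\right)}{23104 + 17648} = 44525 - \frac{4647 + \frac{2168}{3}}{40752} = 44525 - \frac{16109}{3} \cdot \frac{1}{40752} = 44525 - \frac{16109}{122256} = \frac{5443432291}{122256}$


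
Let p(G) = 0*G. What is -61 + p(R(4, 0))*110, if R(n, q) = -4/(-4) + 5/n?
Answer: -61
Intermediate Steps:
R(n, q) = 1 + 5/n (R(n, q) = -4*(-1/4) + 5/n = 1 + 5/n)
p(G) = 0
-61 + p(R(4, 0))*110 = -61 + 0*110 = -61 + 0 = -61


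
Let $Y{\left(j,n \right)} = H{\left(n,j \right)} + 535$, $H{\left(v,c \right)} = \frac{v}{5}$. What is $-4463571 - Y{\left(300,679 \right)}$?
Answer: $- \frac{22321209}{5} \approx -4.4642 \cdot 10^{6}$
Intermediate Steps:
$H{\left(v,c \right)} = \frac{v}{5}$ ($H{\left(v,c \right)} = v \frac{1}{5} = \frac{v}{5}$)
$Y{\left(j,n \right)} = 535 + \frac{n}{5}$ ($Y{\left(j,n \right)} = \frac{n}{5} + 535 = 535 + \frac{n}{5}$)
$-4463571 - Y{\left(300,679 \right)} = -4463571 - \left(535 + \frac{1}{5} \cdot 679\right) = -4463571 - \left(535 + \frac{679}{5}\right) = -4463571 - \frac{3354}{5} = - \frac{22321209}{5}$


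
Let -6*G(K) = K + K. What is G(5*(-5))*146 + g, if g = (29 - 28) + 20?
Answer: 3713/3 ≈ 1237.7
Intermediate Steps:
G(K) = -K/3 (G(K) = -(K + K)/6 = -K/3)
g = 21 (g = 1 + 20 = 21)
G(5*(-5))*146 + g = -5*(-5)/3*146 + 21 = -1/3*(-25)*146 + 21 = (25/3)*146 + 21 = 3650/3 + 21 = 3713/3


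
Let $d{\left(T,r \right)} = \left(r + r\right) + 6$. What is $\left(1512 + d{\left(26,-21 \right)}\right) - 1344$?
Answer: $132$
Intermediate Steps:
$d{\left(T,r \right)} = 6 + 2 r$ ($d{\left(T,r \right)} = 2 r + 6 = 6 + 2 r$)
$\left(1512 + d{\left(26,-21 \right)}\right) - 1344 = \left(1512 + \left(6 + 2 \left(-21\right)\right)\right) - 1344 = \left(1512 + \left(6 - 42\right)\right) - 1344 = \left(1512 - 36\right) - 1344 = 1476 - 1344 = 132$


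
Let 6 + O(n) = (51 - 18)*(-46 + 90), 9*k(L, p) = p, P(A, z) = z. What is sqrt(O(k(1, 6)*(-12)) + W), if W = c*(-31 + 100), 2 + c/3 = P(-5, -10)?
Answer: I*sqrt(1038) ≈ 32.218*I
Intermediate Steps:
k(L, p) = p/9
c = -36 (c = -6 + 3*(-10) = -6 - 30 = -36)
O(n) = 1446 (O(n) = -6 + (51 - 18)*(-46 + 90) = -6 + 33*44 = -6 + 1452 = 1446)
W = -2484 (W = -36*(-31 + 100) = -36*69 = -2484)
sqrt(O(k(1, 6)*(-12)) + W) = sqrt(1446 - 2484) = sqrt(-1038) = I*sqrt(1038)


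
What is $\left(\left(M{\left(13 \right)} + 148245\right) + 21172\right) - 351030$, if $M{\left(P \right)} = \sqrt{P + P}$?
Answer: $-181613 + \sqrt{26} \approx -1.8161 \cdot 10^{5}$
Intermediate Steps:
$M{\left(P \right)} = \sqrt{2} \sqrt{P}$ ($M{\left(P \right)} = \sqrt{2 P} = \sqrt{2} \sqrt{P}$)
$\left(\left(M{\left(13 \right)} + 148245\right) + 21172\right) - 351030 = \left(\left(\sqrt{2} \sqrt{13} + 148245\right) + 21172\right) - 351030 = \left(\left(\sqrt{26} + 148245\right) + 21172\right) - 351030 = \left(\left(148245 + \sqrt{26}\right) + 21172\right) - 351030 = \left(169417 + \sqrt{26}\right) - 351030 = -181613 + \sqrt{26}$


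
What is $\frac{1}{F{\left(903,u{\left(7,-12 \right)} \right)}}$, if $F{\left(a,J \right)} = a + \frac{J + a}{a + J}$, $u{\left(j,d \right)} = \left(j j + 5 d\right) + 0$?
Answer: $\frac{1}{904} \approx 0.0011062$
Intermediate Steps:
$u{\left(j,d \right)} = j^{2} + 5 d$ ($u{\left(j,d \right)} = \left(j^{2} + 5 d\right) + 0 = j^{2} + 5 d$)
$F{\left(a,J \right)} = 1 + a$ ($F{\left(a,J \right)} = a + \frac{J + a}{J + a} = a + 1 = 1 + a$)
$\frac{1}{F{\left(903,u{\left(7,-12 \right)} \right)}} = \frac{1}{1 + 903} = \frac{1}{904}$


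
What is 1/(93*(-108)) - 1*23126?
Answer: -232277545/10044 ≈ -23126.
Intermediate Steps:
1/(93*(-108)) - 1*23126 = 1/(-10044) - 23126 = -1/10044 - 23126 = -232277545/10044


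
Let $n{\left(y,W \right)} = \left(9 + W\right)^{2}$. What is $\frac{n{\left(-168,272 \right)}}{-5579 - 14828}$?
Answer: $- \frac{78961}{20407} \approx -3.8693$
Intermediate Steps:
$\frac{n{\left(-168,272 \right)}}{-5579 - 14828} = \frac{\left(9 + 272\right)^{2}}{-5579 - 14828} = \frac{281^{2}}{-20407} = 78961 \left(- \frac{1}{20407}\right) = - \frac{78961}{20407}$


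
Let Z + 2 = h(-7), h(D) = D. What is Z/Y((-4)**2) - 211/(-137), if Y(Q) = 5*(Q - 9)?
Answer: 6152/4795 ≈ 1.2830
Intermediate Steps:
Z = -9 (Z = -2 - 7 = -9)
Y(Q) = -45 + 5*Q (Y(Q) = 5*(-9 + Q) = -45 + 5*Q)
Z/Y((-4)**2) - 211/(-137) = -9/(-45 + 5*(-4)**2) - 211/(-137) = -9/(-45 + 5*16) - 211*(-1/137) = -9/(-45 + 80) + 211/137 = -9/35 + 211/137 = 6152/4795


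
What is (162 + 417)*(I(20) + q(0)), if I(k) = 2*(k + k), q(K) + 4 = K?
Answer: 44004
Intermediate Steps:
q(K) = -4 + K
I(k) = 4*k (I(k) = 2*(2*k) = 4*k)
(162 + 417)*(I(20) + q(0)) = (162 + 417)*(4*20 + (-4 + 0)) = 579*(80 - 4) = 579*76 = 44004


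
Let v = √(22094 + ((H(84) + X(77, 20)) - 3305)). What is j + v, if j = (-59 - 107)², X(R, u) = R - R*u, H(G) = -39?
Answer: 27556 + √17287 ≈ 27687.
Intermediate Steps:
X(R, u) = R - R*u
j = 27556 (j = (-166)² = 27556)
v = √17287 (v = √(22094 + ((-39 + 77*(1 - 1*20)) - 3305)) = √(22094 + ((-39 + 77*(1 - 20)) - 3305)) = √(22094 + ((-39 + 77*(-19)) - 3305)) = √(22094 + ((-39 - 1463) - 3305)) = √(22094 + (-1502 - 3305)) = √(22094 - 4807) = √17287 ≈ 131.48)
j + v = 27556 + √17287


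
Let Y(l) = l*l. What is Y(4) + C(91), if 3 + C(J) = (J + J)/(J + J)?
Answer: 14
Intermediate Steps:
Y(l) = l²
C(J) = -2 (C(J) = -3 + (J + J)/(J + J) = -3 + (2*J)/((2*J)) = -3 + (2*J)*(1/(2*J)) = -3 + 1 = -2)
Y(4) + C(91) = 4² - 2 = 16 - 2 = 14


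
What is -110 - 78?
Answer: -188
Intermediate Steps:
-110 - 78 = -188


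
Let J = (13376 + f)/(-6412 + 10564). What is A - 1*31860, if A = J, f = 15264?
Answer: -16531760/519 ≈ -31853.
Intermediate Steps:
J = 3580/519 (J = (13376 + 15264)/(-6412 + 10564) = 28640/4152 = 28640*(1/4152) = 3580/519 ≈ 6.8979)
A = 3580/519 ≈ 6.8979
A - 1*31860 = 3580/519 - 1*31860 = 3580/519 - 31860 = -16531760/519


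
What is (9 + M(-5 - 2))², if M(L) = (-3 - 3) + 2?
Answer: 25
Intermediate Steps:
M(L) = -4 (M(L) = -6 + 2 = -4)
(9 + M(-5 - 2))² = (9 - 4)² = 5² = 25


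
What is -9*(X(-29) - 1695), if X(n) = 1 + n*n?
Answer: 7677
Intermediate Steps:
X(n) = 1 + n**2
-9*(X(-29) - 1695) = -9*((1 + (-29)**2) - 1695) = -9*((1 + 841) - 1695) = -9*(842 - 1695) = -9*(-853) = 7677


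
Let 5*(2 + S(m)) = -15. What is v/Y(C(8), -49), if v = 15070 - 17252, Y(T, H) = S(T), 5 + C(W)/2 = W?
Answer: 2182/5 ≈ 436.40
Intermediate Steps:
S(m) = -5 (S(m) = -2 + (⅕)*(-15) = -2 - 3 = -5)
C(W) = -10 + 2*W
Y(T, H) = -5
v = -2182
v/Y(C(8), -49) = -2182/(-5) = -2182*(-⅕) = 2182/5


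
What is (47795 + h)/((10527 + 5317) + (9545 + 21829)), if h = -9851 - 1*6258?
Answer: 15843/23609 ≈ 0.67106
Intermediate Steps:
h = -16109 (h = -9851 - 6258 = -16109)
(47795 + h)/((10527 + 5317) + (9545 + 21829)) = (47795 - 16109)/((10527 + 5317) + (9545 + 21829)) = 31686/(15844 + 31374) = 31686/47218 = 31686*(1/47218) = 15843/23609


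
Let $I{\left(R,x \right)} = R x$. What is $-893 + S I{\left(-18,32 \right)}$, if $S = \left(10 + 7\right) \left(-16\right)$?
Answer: $155779$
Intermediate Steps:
$S = -272$ ($S = 17 \left(-16\right) = -272$)
$-893 + S I{\left(-18,32 \right)} = -893 - 272 \left(\left(-18\right) 32\right) = -893 - -156672 = -893 + 156672 = 155779$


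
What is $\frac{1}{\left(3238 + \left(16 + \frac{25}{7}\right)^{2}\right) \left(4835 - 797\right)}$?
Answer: $\frac{49}{716466378} \approx 6.8391 \cdot 10^{-8}$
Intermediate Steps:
$\frac{1}{\left(3238 + \left(16 + \frac{25}{7}\right)^{2}\right) \left(4835 - 797\right)} = \frac{1}{\left(3238 + \left(16 + 25 \cdot \frac{1}{7}\right)^{2}\right) 4038} = \frac{1}{\left(3238 + \left(16 + \frac{25}{7}\right)^{2}\right) 4038} = \frac{1}{\left(3238 + \left(\frac{137}{7}\right)^{2}\right) 4038} = \frac{1}{\left(3238 + \frac{18769}{49}\right) 4038} = \frac{1}{\frac{177431}{49} \cdot 4038} = \frac{1}{\frac{716466378}{49}} = \frac{49}{716466378}$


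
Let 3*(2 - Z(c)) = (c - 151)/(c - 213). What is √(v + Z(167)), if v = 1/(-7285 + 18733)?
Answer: √4075060926/43884 ≈ 1.4547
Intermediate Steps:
Z(c) = 2 - (-151 + c)/(3*(-213 + c)) (Z(c) = 2 - (c - 151)/(3*(c - 213)) = 2 - (-151 + c)/(3*(-213 + c)))
v = 1/11448 ≈ 8.7352e-5
√(v + Z(167)) = √(1/11448 + (-1127 + 5*167)/(3*(-213 + 167))) = √(1/11448 + (⅓)*(-1127 + 835)/(-46)) = √(1/11448 + (⅓)*(-1/46)*(-292)) = √(1/11448 + 146/69) = √(557159/263304) = √4075060926/43884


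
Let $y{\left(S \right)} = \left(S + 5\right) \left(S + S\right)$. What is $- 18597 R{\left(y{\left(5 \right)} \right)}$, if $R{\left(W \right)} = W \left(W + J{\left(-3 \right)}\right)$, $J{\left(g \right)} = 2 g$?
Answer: $-174811800$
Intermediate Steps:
$y{\left(S \right)} = 2 S \left(5 + S\right)$ ($y{\left(S \right)} = \left(5 + S\right) 2 S = 2 S \left(5 + S\right)$)
$R{\left(W \right)} = W \left(-6 + W\right)$ ($R{\left(W \right)} = W \left(W + 2 \left(-3\right)\right) = W \left(W - 6\right) = W \left(-6 + W\right)$)
$- 18597 R{\left(y{\left(5 \right)} \right)} = - 18597 \cdot 2 \cdot 5 \left(5 + 5\right) \left(-6 + 2 \cdot 5 \left(5 + 5\right)\right) = - 18597 \cdot 2 \cdot 5 \cdot 10 \left(-6 + 2 \cdot 5 \cdot 10\right) = - 18597 \cdot 100 \left(-6 + 100\right) = - 18597 \cdot 100 \cdot 94 = \left(-18597\right) 9400 = -174811800$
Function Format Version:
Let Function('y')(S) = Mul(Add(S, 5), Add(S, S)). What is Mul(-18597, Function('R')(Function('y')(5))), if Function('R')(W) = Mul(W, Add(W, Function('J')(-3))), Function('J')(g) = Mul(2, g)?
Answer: -174811800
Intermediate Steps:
Function('y')(S) = Mul(2, S, Add(5, S)) (Function('y')(S) = Mul(Add(5, S), Mul(2, S)) = Mul(2, S, Add(5, S)))
Function('R')(W) = Mul(W, Add(-6, W)) (Function('R')(W) = Mul(W, Add(W, Mul(2, -3))) = Mul(W, Add(W, -6)) = Mul(W, Add(-6, W)))
Mul(-18597, Function('R')(Function('y')(5))) = Mul(-18597, Mul(Mul(2, 5, Add(5, 5)), Add(-6, Mul(2, 5, Add(5, 5))))) = Mul(-18597, Mul(Mul(2, 5, 10), Add(-6, Mul(2, 5, 10)))) = Mul(-18597, Mul(100, Add(-6, 100))) = Mul(-18597, Mul(100, 94)) = Mul(-18597, 9400) = -174811800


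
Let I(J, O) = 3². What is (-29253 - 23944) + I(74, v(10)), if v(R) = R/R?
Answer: -53188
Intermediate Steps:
v(R) = 1
I(J, O) = 9
(-29253 - 23944) + I(74, v(10)) = (-29253 - 23944) + 9 = -53197 + 9 = -53188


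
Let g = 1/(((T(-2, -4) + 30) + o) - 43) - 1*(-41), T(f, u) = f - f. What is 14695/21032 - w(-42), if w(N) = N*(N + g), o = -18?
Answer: -27811463/651992 ≈ -42.656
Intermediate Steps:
T(f, u) = 0
g = 1270/31 (g = 1/(((0 + 30) - 18) - 43) - 1*(-41) = 1/((30 - 18) - 43) + 41 = 1/(12 - 43) + 41 = 1/(-31) + 41 = -1/31 + 41 = 1270/31 ≈ 40.968)
w(N) = N*(1270/31 + N) (w(N) = N*(N + 1270/31) = N*(1270/31 + N))
14695/21032 - w(-42) = 14695/21032 - (-42)*(1270 + 31*(-42))/31 = 14695*(1/21032) - (-42)*(1270 - 1302)/31 = 14695/21032 - (-42)*(-32)/31 = 14695/21032 - 1*1344/31 = 14695/21032 - 1344/31 = -27811463/651992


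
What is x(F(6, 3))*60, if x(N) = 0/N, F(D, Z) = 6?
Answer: 0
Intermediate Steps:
x(N) = 0
x(F(6, 3))*60 = 0*60 = 0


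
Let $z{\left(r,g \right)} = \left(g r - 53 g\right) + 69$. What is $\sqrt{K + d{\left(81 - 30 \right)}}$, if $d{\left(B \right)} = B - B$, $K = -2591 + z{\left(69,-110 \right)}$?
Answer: $i \sqrt{4282} \approx 65.437 i$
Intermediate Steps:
$z{\left(r,g \right)} = 69 - 53 g + g r$ ($z{\left(r,g \right)} = \left(- 53 g + g r\right) + 69 = 69 - 53 g + g r$)
$K = -4282$ ($K = -2591 - 1691 = -4282$)
$d{\left(B \right)} = 0$
$\sqrt{K + d{\left(81 - 30 \right)}} = \sqrt{-4282 + 0} = \sqrt{-4282} = i \sqrt{4282}$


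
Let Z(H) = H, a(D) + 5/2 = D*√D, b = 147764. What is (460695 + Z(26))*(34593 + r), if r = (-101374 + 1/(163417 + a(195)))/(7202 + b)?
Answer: 43956566286561963061533587/2758072877273301 - 59893730*√195/2758072877273301 ≈ 1.5937e+10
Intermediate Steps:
a(D) = -5/2 + D^(3/2) (a(D) = -5/2 + D*√D = -5/2 + D^(3/2))
r = -7241/11069 + 1/(154966*(326829/2 + 195*√195)) (r = (-101374 + 1/(163417 + (-5/2 + 195^(3/2))))/(7202 + 147764) = (-101374 + 1/(163417 + (-5/2 + 195*√195)))/154966 = (-101374 + 1/(326829/2 + 195*√195))*(1/154966) = -7241/11069 + 1/(154966*(326829/2 + 195*√195)) ≈ -0.65417)
(460695 + Z(26))*(34593 + r) = (460695 + 26)*(34593 + (-1804246607925746/2758072877273301 - 130*√195/2758072877273301)) = 460721*(95408210796907375747/2758072877273301 - 130*√195/2758072877273301) = 43956566286561963061533587/2758072877273301 - 59893730*√195/2758072877273301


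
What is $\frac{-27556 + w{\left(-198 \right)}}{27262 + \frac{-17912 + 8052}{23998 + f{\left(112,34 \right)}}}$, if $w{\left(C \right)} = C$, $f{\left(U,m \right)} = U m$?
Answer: $- \frac{192931931}{189509328} \approx -1.0181$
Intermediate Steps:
$\frac{-27556 + w{\left(-198 \right)}}{27262 + \frac{-17912 + 8052}{23998 + f{\left(112,34 \right)}}} = \frac{-27556 - 198}{27262 + \frac{-17912 + 8052}{23998 + 112 \cdot 34}} = - \frac{27754}{27262 - \frac{9860}{23998 + 3808}} = - \frac{27754}{27262 - \frac{9860}{27806}} = - \frac{27754}{27262 - \frac{4930}{13903}} = - \frac{27754}{\frac{379018656}{13903}} = \left(-27754\right) \frac{13903}{379018656} = - \frac{192931931}{189509328}$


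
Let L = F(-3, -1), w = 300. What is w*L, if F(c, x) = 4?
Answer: 1200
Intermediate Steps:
L = 4
w*L = 300*4 = 1200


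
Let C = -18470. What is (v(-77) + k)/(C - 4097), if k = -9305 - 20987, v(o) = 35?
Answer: 30257/22567 ≈ 1.3408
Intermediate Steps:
k = -30292
(v(-77) + k)/(C - 4097) = (35 - 30292)/(-18470 - 4097) = -30257/(-22567) = -30257*(-1/22567) = 30257/22567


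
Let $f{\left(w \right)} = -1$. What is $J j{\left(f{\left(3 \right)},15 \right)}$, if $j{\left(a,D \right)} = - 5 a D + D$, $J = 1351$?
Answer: $121590$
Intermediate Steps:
$j{\left(a,D \right)} = D - 5 D a$ ($j{\left(a,D \right)} = - 5 D a + D = D - 5 D a$)
$J j{\left(f{\left(3 \right)},15 \right)} = 1351 \cdot 15 \left(1 - -5\right) = 1351 \cdot 15 \left(1 + 5\right) = 1351 \cdot 15 \cdot 6 = 1351 \cdot 90 = 121590$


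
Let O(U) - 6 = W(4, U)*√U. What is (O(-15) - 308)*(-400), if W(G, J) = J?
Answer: 120800 + 6000*I*√15 ≈ 1.208e+5 + 23238.0*I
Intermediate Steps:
O(U) = 6 + U^(3/2) (O(U) = 6 + U*√U = 6 + U^(3/2))
(O(-15) - 308)*(-400) = ((6 + (-15)^(3/2)) - 308)*(-400) = ((6 - 15*I*√15) - 308)*(-400) = (-302 - 15*I*√15)*(-400) = 120800 + 6000*I*√15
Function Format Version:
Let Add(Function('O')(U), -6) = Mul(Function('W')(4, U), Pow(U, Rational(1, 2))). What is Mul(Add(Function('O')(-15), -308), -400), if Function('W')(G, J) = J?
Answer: Add(120800, Mul(6000, I, Pow(15, Rational(1, 2)))) ≈ Add(1.2080e+5, Mul(23238., I))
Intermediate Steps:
Function('O')(U) = Add(6, Pow(U, Rational(3, 2))) (Function('O')(U) = Add(6, Mul(U, Pow(U, Rational(1, 2)))) = Add(6, Pow(U, Rational(3, 2))))
Mul(Add(Function('O')(-15), -308), -400) = Mul(Add(Add(6, Pow(-15, Rational(3, 2))), -308), -400) = Mul(Add(Add(6, Mul(-15, I, Pow(15, Rational(1, 2)))), -308), -400) = Mul(Add(-302, Mul(-15, I, Pow(15, Rational(1, 2)))), -400) = Add(120800, Mul(6000, I, Pow(15, Rational(1, 2))))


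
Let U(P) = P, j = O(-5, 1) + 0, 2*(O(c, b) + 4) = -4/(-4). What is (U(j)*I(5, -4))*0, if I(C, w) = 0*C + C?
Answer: 0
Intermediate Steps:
O(c, b) = -7/2 (O(c, b) = -4 + (-4/(-4))/2 = -4 + (-4*(-1/4))/2 = -4 + (1/2)*1 = -4 + 1/2 = -7/2)
j = -7/2 (j = -7/2 + 0 = -7/2 ≈ -3.5000)
I(C, w) = C (I(C, w) = 0 + C = C)
(U(j)*I(5, -4))*0 = -7/2*5*0 = -35/2*0 = 0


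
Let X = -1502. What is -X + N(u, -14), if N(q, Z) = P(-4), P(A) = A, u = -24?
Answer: 1498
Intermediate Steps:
N(q, Z) = -4
-X + N(u, -14) = -1*(-1502) - 4 = 1502 - 4 = 1498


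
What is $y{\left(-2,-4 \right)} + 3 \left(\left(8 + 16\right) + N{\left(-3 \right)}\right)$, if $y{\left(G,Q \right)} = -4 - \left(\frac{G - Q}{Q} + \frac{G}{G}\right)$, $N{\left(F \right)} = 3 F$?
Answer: $\frac{81}{2} \approx 40.5$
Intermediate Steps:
$y{\left(G,Q \right)} = -5 - \frac{G - Q}{Q}$ ($y{\left(G,Q \right)} = -4 - \left(\frac{G - Q}{Q} + 1\right) = -4 - \left(1 + \frac{G - Q}{Q}\right) = -5 - \frac{G - Q}{Q}$)
$y{\left(-2,-4 \right)} + 3 \left(\left(8 + 16\right) + N{\left(-3 \right)}\right) = \left(-4 - - \frac{2}{-4}\right) + 3 \left(\left(8 + 16\right) + 3 \left(-3\right)\right) = \left(-4 - \left(-2\right) \left(- \frac{1}{4}\right)\right) + 3 \left(24 - 9\right) = \left(-4 - \frac{1}{2}\right) + 3 \cdot 15 = - \frac{9}{2} + 45 = \frac{81}{2}$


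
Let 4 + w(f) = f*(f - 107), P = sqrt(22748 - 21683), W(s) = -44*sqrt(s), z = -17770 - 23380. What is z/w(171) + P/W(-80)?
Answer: -4115/1094 + I*sqrt(213)/176 ≈ -3.7614 + 0.082923*I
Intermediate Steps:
z = -41150
P = sqrt(1065) ≈ 32.634
w(f) = -4 + f*(-107 + f) (w(f) = -4 + f*(f - 107) = -4 + f*(-107 + f))
z/w(171) + P/W(-80) = -41150/(-4 + 171**2 - 107*171) + sqrt(1065)/((-176*I*sqrt(5))) = -41150/(-4 + 29241 - 18297) + sqrt(1065)/((-176*I*sqrt(5))) = -41150/10940 + sqrt(1065)/((-176*I*sqrt(5))) = -41150*1/10940 + sqrt(1065)*(I*sqrt(5)/880) = -4115/1094 + I*sqrt(213)/176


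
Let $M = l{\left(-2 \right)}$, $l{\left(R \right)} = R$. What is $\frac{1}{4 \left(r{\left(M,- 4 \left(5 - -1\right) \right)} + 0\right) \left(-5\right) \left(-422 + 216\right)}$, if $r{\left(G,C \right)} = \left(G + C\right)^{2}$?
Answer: $\frac{1}{2785120} \approx 3.5905 \cdot 10^{-7}$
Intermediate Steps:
$M = -2$
$r{\left(G,C \right)} = \left(C + G\right)^{2}$
$\frac{1}{4 \left(r{\left(M,- 4 \left(5 - -1\right) \right)} + 0\right) \left(-5\right) \left(-422 + 216\right)} = \frac{1}{4 \left(\left(- 4 \left(5 - -1\right) - 2\right)^{2} + 0\right) \left(-5\right) \left(-422 + 216\right)} = \frac{1}{4 \left(\left(- 4 \left(5 + 1\right) - 2\right)^{2} + 0\right) \left(-5\right) \left(-206\right)} = \frac{1}{4 \left(\left(\left(-4\right) 6 - 2\right)^{2} + 0\right) \left(-5\right) \left(-206\right)} = \frac{1}{4 \left(\left(-24 - 2\right)^{2} + 0\right) \left(-5\right) \left(-206\right)} = \frac{1}{4 \left(\left(-26\right)^{2} + 0\right) \left(-5\right) \left(-206\right)} = \frac{1}{4 \left(676 + 0\right) \left(-5\right) \left(-206\right)} = \frac{1}{4 \cdot 676 \left(-5\right) \left(-206\right)} = \frac{1}{2704 \left(-5\right) \left(-206\right)} = \frac{1}{\left(-13520\right) \left(-206\right)} = \frac{1}{2785120}$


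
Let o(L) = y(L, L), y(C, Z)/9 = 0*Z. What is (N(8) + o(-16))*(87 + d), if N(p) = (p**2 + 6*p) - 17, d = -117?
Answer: -2850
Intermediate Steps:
y(C, Z) = 0 (y(C, Z) = 9*(0*Z) = 9*0 = 0)
N(p) = -17 + p**2 + 6*p
o(L) = 0
(N(8) + o(-16))*(87 + d) = ((-17 + 8**2 + 6*8) + 0)*(87 - 117) = ((-17 + 64 + 48) + 0)*(-30) = (95 + 0)*(-30) = 95*(-30) = -2850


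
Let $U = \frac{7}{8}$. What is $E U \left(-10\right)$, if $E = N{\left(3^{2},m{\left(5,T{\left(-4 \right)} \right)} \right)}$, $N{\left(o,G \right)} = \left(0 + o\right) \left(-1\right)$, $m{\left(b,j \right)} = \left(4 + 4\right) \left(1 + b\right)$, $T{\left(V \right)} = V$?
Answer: $\frac{315}{4} \approx 78.75$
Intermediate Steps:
$U = \frac{7}{8}$ ($U = 7 \cdot \frac{1}{8} = \frac{7}{8} \approx 0.875$)
$m{\left(b,j \right)} = 8 + 8 b$ ($m{\left(b,j \right)} = 8 \left(1 + b\right) = 8 + 8 b$)
$N{\left(o,G \right)} = - o$ ($N{\left(o,G \right)} = o \left(-1\right) = - o$)
$E = -9$ ($E = - 3^{2} = \left(-1\right) 9 = -9$)
$E U \left(-10\right) = \left(-9\right) \frac{7}{8} \left(-10\right) = \left(- \frac{63}{8}\right) \left(-10\right) = \frac{315}{4}$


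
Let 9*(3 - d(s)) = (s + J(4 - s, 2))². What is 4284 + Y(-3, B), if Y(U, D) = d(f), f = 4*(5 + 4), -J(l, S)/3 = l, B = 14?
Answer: 2351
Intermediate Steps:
J(l, S) = -3*l
f = 36 (f = 4*9 = 36)
d(s) = 3 - (-12 + 4*s)²/9 (d(s) = 3 - (s - 3*(4 - s))²/9 = 3 - (s + (-12 + 3*s))²/9 = 3 - (-12 + 4*s)²/9)
Y(U, D) = -1933 (Y(U, D) = 3 - 16*(-3 + 36)²/9 = 3 - 16/9*33² = 3 - 16/9*1089 = 3 - 1936 = -1933)
4284 + Y(-3, B) = 4284 - 1933 = 2351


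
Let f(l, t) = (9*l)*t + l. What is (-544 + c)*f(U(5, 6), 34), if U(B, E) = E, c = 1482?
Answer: 1727796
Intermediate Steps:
f(l, t) = l + 9*l*t (f(l, t) = 9*l*t + l = l + 9*l*t)
(-544 + c)*f(U(5, 6), 34) = (-544 + 1482)*(6*(1 + 9*34)) = 938*(6*(1 + 306)) = 938*(6*307) = 938*1842 = 1727796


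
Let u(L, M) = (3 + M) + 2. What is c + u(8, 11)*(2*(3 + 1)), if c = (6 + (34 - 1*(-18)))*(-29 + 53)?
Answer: 1520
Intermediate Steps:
u(L, M) = 5 + M
c = 1392 (c = (6 + (34 + 18))*24 = (6 + 52)*24 = 58*24 = 1392)
c + u(8, 11)*(2*(3 + 1)) = 1392 + (5 + 11)*(2*(3 + 1)) = 1392 + 16*(2*4) = 1392 + 16*8 = 1392 + 128 = 1520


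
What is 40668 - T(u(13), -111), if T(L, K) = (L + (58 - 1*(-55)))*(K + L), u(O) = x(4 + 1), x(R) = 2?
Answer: 53203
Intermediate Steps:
u(O) = 2
T(L, K) = (113 + L)*(K + L) (T(L, K) = (L + (58 + 55))*(K + L) = (L + 113)*(K + L) = (113 + L)*(K + L))
40668 - T(u(13), -111) = 40668 - (2**2 + 113*(-111) + 113*2 - 111*2) = 40668 - (4 - 12543 + 226 - 222) = 40668 - 1*(-12535) = 40668 + 12535 = 53203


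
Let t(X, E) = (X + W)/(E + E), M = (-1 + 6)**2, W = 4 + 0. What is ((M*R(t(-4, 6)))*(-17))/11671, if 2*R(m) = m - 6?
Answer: 1275/11671 ≈ 0.10925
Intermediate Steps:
W = 4
M = 25 (M = 5**2 = 25)
t(X, E) = (4 + X)/(2*E) (t(X, E) = (X + 4)/(E + E) = (4 + X)/((2*E)) = (4 + X)*(1/(2*E)) = (4 + X)/(2*E))
R(m) = -3 + m/2 (R(m) = (m - 6)/2 = (-6 + m)/2 = -3 + m/2)
((M*R(t(-4, 6)))*(-17))/11671 = ((25*(-3 + ((1/2)*(4 - 4)/6)/2))*(-17))/11671 = ((25*(-3 + ((1/2)*(1/6)*0)/2))*(-17))*(1/11671) = ((25*(-3 + (1/2)*0))*(-17))*(1/11671) = ((25*(-3 + 0))*(-17))*(1/11671) = ((25*(-3))*(-17))*(1/11671) = -75*(-17)*(1/11671) = 1275*(1/11671) = 1275/11671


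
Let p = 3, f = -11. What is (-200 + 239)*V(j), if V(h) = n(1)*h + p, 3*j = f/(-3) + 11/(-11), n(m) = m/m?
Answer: 455/3 ≈ 151.67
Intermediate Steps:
n(m) = 1
j = 8/9 (j = (-11/(-3) + 11/(-11))/3 = (-11*(-1/3) + 11*(-1/11))/3 = (11/3 - 1)/3 = (1/3)*(8/3) = 8/9 ≈ 0.88889)
V(h) = 3 + h (V(h) = 1*h + 3 = h + 3 = 3 + h)
(-200 + 239)*V(j) = (-200 + 239)*(3 + 8/9) = 39*(35/9) = 455/3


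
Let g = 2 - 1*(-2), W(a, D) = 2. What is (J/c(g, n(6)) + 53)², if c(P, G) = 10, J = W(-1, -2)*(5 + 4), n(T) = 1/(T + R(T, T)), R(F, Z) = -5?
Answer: 75076/25 ≈ 3003.0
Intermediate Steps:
n(T) = 1/(-5 + T) (n(T) = 1/(T - 5) = 1/(-5 + T))
g = 4 (g = 2 + 2 = 4)
J = 18 (J = 2*(5 + 4) = 2*9 = 18)
(J/c(g, n(6)) + 53)² = (18/10 + 53)² = (18*(⅒) + 53)² = (9/5 + 53)² = (274/5)² = 75076/25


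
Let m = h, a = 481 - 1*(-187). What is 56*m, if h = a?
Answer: 37408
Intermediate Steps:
a = 668 (a = 481 + 187 = 668)
h = 668
m = 668
56*m = 56*668 = 37408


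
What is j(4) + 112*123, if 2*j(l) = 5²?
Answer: 27577/2 ≈ 13789.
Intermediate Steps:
j(l) = 25/2 (j(l) = (½)*5² = (½)*25 = 25/2)
j(4) + 112*123 = 25/2 + 112*123 = 25/2 + 13776 = 27577/2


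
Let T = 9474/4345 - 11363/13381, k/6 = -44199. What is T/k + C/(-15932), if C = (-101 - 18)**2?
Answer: -15595897969270837/17546249780973540 ≈ -0.88885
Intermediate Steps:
k = -265194 (k = 6*(-44199) = -265194)
C = 14161 (C = (-119)**2 = 14161)
T = 77399359/58140445 (T = 9474*(1/4345) - 11363*1/13381 = 9474/4345 - 11363/13381 = 77399359/58140445 ≈ 1.3312)
T/k + C/(-15932) = (77399359/58140445)/(-265194) + 14161/(-15932) = (77399359/58140445)*(-1/265194) + 14161*(-1/15932) = -77399359/15418497171330 - 2023/2276 = -15595897969270837/17546249780973540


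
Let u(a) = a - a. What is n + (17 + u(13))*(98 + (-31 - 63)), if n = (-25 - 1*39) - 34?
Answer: -30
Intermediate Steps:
u(a) = 0
n = -98 (n = (-25 - 39) - 34 = -64 - 34 = -98)
n + (17 + u(13))*(98 + (-31 - 63)) = -98 + (17 + 0)*(98 + (-31 - 63)) = -98 + 17*(98 - 94) = -98 + 17*4 = -98 + 68 = -30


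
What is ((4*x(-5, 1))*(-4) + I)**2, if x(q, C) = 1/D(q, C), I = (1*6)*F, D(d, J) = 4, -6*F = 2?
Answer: 36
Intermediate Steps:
F = -1/3 (F = -1/6*2 = -1/3 ≈ -0.33333)
I = -2 (I = (1*6)*(-1/3) = 6*(-1/3) = -2)
x(q, C) = 1/4
((4*x(-5, 1))*(-4) + I)**2 = ((4*(1/4))*(-4) - 2)**2 = (1*(-4) - 2)**2 = (-4 - 2)**2 = (-6)**2 = 36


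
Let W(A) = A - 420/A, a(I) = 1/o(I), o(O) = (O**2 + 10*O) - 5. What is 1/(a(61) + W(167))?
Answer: 722442/118831061 ≈ 0.0060796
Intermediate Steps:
o(O) = -5 + O**2 + 10*O
a(I) = 1/(-5 + I**2 + 10*I)
1/(a(61) + W(167)) = 1/(1/(-5 + 61**2 + 10*61) + (167 - 420/167)) = 1/(1/(-5 + 3721 + 610) + (167 - 420*1/167)) = 1/(1/4326 + (167 - 420/167)) = 1/(1/4326 + 27469/167) = 1/(118831061/722442) = 722442/118831061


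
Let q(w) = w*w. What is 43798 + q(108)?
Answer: 55462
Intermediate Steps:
q(w) = w²
43798 + q(108) = 43798 + 108² = 43798 + 11664 = 55462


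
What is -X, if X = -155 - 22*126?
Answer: 2927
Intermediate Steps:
X = -2927 (X = -155 - 2772 = -2927)
-X = -1*(-2927) = 2927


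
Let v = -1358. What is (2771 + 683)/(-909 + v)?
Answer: -3454/2267 ≈ -1.5236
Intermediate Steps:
(2771 + 683)/(-909 + v) = (2771 + 683)/(-909 - 1358) = 3454/(-2267) = 3454*(-1/2267) = -3454/2267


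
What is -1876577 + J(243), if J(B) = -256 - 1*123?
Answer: -1876956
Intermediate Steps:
J(B) = -379 (J(B) = -256 - 123 = -379)
-1876577 + J(243) = -1876577 - 379 = -1876956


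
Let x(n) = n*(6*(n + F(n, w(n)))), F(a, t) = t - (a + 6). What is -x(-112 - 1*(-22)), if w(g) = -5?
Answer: -5940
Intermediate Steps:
F(a, t) = -6 + t - a (F(a, t) = t - (6 + a) = t + (-6 - a) = -6 + t - a)
x(n) = -66*n (x(n) = n*(6*(n + (-6 - 5 - n))) = n*(6*(n + (-11 - n))) = n*(6*(-11)) = n*(-66) = -66*n)
-x(-112 - 1*(-22)) = -(-66)*(-112 - 1*(-22)) = -(-66)*(-112 + 22) = -(-66)*(-90) = -1*5940 = -5940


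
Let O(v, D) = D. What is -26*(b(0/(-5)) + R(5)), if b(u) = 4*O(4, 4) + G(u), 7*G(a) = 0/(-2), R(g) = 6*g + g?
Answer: -1326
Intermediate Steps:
R(g) = 7*g
G(a) = 0 (G(a) = (0/(-2))/7 = (0*(-½))/7 = (⅐)*0 = 0)
b(u) = 16 (b(u) = 4*4 + 0 = 16 + 0 = 16)
-26*(b(0/(-5)) + R(5)) = -26*(16 + 7*5) = -26*(16 + 35) = -26*51 = -1326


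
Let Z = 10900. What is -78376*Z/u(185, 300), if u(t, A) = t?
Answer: -170859680/37 ≈ -4.6178e+6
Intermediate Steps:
-78376*Z/u(185, 300) = -78376/(185/10900) = -78376/(185*(1/10900)) = -78376/37/2180 = -78376*2180/37 = -170859680/37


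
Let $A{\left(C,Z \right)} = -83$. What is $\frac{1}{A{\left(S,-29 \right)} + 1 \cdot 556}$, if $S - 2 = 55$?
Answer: $\frac{1}{473} \approx 0.0021142$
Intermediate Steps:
$S = 57$ ($S = 2 + 55 = 57$)
$\frac{1}{A{\left(S,-29 \right)} + 1 \cdot 556} = \frac{1}{-83 + 1 \cdot 556} = \frac{1}{-83 + 556} = \frac{1}{473}$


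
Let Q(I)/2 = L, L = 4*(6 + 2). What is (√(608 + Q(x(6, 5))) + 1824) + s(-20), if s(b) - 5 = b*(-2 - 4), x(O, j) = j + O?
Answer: 1949 + 4*√42 ≈ 1974.9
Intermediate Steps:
x(O, j) = O + j
L = 32 (L = 4*8 = 32)
Q(I) = 64 (Q(I) = 2*32 = 64)
s(b) = 5 - 6*b (s(b) = 5 + b*(-2 - 4) = 5 + b*(-6) = 5 - 6*b)
(√(608 + Q(x(6, 5))) + 1824) + s(-20) = (√(608 + 64) + 1824) + (5 - 6*(-20)) = (√672 + 1824) + (5 + 120) = (4*√42 + 1824) + 125 = (1824 + 4*√42) + 125 = 1949 + 4*√42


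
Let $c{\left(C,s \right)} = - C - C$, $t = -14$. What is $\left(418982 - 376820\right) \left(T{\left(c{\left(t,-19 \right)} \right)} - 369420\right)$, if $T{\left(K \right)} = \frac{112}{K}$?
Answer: $-15575317392$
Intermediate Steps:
$c{\left(C,s \right)} = - 2 C$
$\left(418982 - 376820\right) \left(T{\left(c{\left(t,-19 \right)} \right)} - 369420\right) = \left(418982 - 376820\right) \left(\frac{112}{\left(-2\right) \left(-14\right)} - 369420\right) = 42162 \left(\frac{112}{28} - 369420\right) = 42162 \left(112 \cdot \frac{1}{28} - 369420\right) = 42162 \left(4 - 369420\right) = 42162 \left(-369416\right) = -15575317392$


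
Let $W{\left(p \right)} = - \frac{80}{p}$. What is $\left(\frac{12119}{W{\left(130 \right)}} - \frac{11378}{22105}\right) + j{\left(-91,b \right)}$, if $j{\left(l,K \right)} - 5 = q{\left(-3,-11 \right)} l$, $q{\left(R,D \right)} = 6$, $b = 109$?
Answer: $- \frac{3578337899}{176840} \approx -20235.0$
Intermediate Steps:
$j{\left(l,K \right)} = 5 + 6 l$
$\left(\frac{12119}{W{\left(130 \right)}} - \frac{11378}{22105}\right) + j{\left(-91,b \right)} = \left(\frac{12119}{\left(-80\right) \frac{1}{130}} - \frac{11378}{22105}\right) + \left(5 + 6 \left(-91\right)\right) = \left(\frac{12119}{\left(-80\right) \frac{1}{130}} - \frac{11378}{22105}\right) + \left(5 - 546\right) = \left(\frac{12119}{- \frac{8}{13}} - \frac{11378}{22105}\right) - 541 = \left(12119 \left(- \frac{13}{8}\right) - \frac{11378}{22105}\right) - 541 = \left(- \frac{157547}{8} - \frac{11378}{22105}\right) - 541 = - \frac{3482667459}{176840} - 541 = - \frac{3578337899}{176840}$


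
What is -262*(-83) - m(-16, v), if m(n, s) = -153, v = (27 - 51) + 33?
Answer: 21899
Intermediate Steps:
v = 9 (v = -24 + 33 = 9)
-262*(-83) - m(-16, v) = -262*(-83) - 1*(-153) = 21746 + 153 = 21899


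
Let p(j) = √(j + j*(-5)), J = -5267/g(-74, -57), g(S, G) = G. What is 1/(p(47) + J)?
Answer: 300219/28352101 - 6498*I*√47/28352101 ≈ 0.010589 - 0.0015712*I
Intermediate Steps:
J = 5267/57 (J = -5267/(-57) = -5267*(-1/57) = 5267/57 ≈ 92.404)
p(j) = 2*√(-j) (p(j) = √(j - 5*j) = √(-4*j) = 2*√(-j))
1/(p(47) + J) = 1/(2*√(-1*47) + 5267/57) = 1/(2*√(-47) + 5267/57) = 1/(2*(I*√47) + 5267/57) = 1/(2*I*√47 + 5267/57) = 1/(5267/57 + 2*I*√47)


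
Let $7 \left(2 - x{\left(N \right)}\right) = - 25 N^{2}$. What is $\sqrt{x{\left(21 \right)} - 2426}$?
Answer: $i \sqrt{849} \approx 29.138 i$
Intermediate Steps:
$x{\left(N \right)} = 2 + \frac{25 N^{2}}{7}$ ($x{\left(N \right)} = 2 - \frac{\left(-25\right) N^{2}}{7} = 2 + \frac{25 N^{2}}{7}$)
$\sqrt{x{\left(21 \right)} - 2426} = \sqrt{\left(2 + \frac{25 \cdot 21^{2}}{7}\right) - 2426} = \sqrt{\left(2 + \frac{25}{7} \cdot 441\right) - 2426} = \sqrt{\left(2 + 1575\right) - 2426} = \sqrt{1577 - 2426} = \sqrt{-849} = i \sqrt{849}$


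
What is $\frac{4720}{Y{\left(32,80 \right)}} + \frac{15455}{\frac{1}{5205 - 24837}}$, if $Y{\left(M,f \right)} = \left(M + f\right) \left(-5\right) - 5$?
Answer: $- \frac{34285620224}{113} \approx -3.0341 \cdot 10^{8}$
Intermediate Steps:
$Y{\left(M,f \right)} = -5 - 5 M - 5 f$ ($Y{\left(M,f \right)} = \left(- 5 M - 5 f\right) - 5 = -5 - 5 M - 5 f$)
$\frac{4720}{Y{\left(32,80 \right)}} + \frac{15455}{\frac{1}{5205 - 24837}} = \frac{4720}{-5 - 160 - 400} + \frac{15455}{\frac{1}{5205 - 24837}} = \frac{4720}{-5 - 160 - 400} + \frac{15455}{\frac{1}{-19632}} = \frac{4720}{-565} + \frac{15455}{- \frac{1}{19632}} = 4720 \left(- \frac{1}{565}\right) + 15455 \left(-19632\right) = - \frac{944}{113} - 303412560 = - \frac{34285620224}{113}$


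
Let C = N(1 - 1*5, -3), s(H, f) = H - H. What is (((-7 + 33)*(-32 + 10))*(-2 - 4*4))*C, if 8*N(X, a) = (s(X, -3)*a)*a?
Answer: 0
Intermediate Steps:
s(H, f) = 0
N(X, a) = 0 (N(X, a) = ((0*a)*a)/8 = (0*a)/8 = (⅛)*0 = 0)
C = 0
(((-7 + 33)*(-32 + 10))*(-2 - 4*4))*C = (((-7 + 33)*(-32 + 10))*(-2 - 4*4))*0 = ((26*(-22))*(-2 - 16))*0 = -572*(-18)*0 = 10296*0 = 0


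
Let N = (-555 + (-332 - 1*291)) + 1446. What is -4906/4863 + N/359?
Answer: -457970/1745817 ≈ -0.26232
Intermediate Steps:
N = 268 (N = (-555 + (-332 - 291)) + 1446 = (-555 - 623) + 1446 = -1178 + 1446 = 268)
-4906/4863 + N/359 = -4906/4863 + 268/359 = -457970/1745817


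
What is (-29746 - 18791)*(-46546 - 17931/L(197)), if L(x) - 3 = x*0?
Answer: 2549308851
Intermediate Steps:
L(x) = 3 (L(x) = 3 + x*0 = 3 + 0 = 3)
(-29746 - 18791)*(-46546 - 17931/L(197)) = (-29746 - 18791)*(-46546 - 17931/3) = -48537*(-46546 - 17931*⅓) = -48537*(-46546 - 5977) = -48537*(-52523) = 2549308851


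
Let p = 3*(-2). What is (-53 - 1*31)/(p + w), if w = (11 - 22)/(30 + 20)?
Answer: 4200/311 ≈ 13.505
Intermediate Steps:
p = -6
w = -11/50 ≈ -0.22000
(-53 - 1*31)/(p + w) = (-53 - 1*31)/(-6 - 11/50) = (-53 - 31)/(-311/50) = -50/311*(-84) = 4200/311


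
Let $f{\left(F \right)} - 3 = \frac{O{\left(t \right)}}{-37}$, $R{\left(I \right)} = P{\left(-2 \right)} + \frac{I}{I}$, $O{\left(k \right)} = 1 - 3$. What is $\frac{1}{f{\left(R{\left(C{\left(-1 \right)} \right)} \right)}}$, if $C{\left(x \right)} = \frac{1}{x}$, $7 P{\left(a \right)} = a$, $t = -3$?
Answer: $\frac{37}{113} \approx 0.32743$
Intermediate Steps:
$O{\left(k \right)} = -2$
$P{\left(a \right)} = \frac{a}{7}$
$R{\left(I \right)} = \frac{5}{7}$ ($R{\left(I \right)} = \frac{1}{7} \left(-2\right) + \frac{I}{I} = - \frac{2}{7} + 1 = \frac{5}{7}$)
$f{\left(F \right)} = \frac{113}{37}$ ($f{\left(F \right)} = 3 + \frac{1}{-37} \left(-2\right) = 3 - - \frac{2}{37} = 3 + \frac{2}{37} = \frac{113}{37}$)
$\frac{1}{f{\left(R{\left(C{\left(-1 \right)} \right)} \right)}} = \frac{1}{\frac{113}{37}} = \frac{37}{113}$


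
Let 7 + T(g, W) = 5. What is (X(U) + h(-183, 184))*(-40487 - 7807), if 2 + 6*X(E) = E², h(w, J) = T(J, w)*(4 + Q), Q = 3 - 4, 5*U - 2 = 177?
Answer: -250251459/25 ≈ -1.0010e+7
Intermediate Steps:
U = 179/5 (U = ⅖ + (⅕)*177 = ⅖ + 177/5 = 179/5 ≈ 35.800)
T(g, W) = -2 (T(g, W) = -7 + 5 = -2)
Q = -1
h(w, J) = -6 (h(w, J) = -2*(4 - 1) = -2*3 = -6)
X(E) = -⅓ + E²/6
(X(U) + h(-183, 184))*(-40487 - 7807) = ((-⅓ + (179/5)²/6) - 6)*(-40487 - 7807) = ((-⅓ + (⅙)*(32041/25)) - 6)*(-48294) = ((-⅓ + 32041/150) - 6)*(-48294) = (31991/150 - 6)*(-48294) = (31091/150)*(-48294) = -250251459/25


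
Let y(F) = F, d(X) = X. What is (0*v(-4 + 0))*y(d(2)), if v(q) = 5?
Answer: 0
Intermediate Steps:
(0*v(-4 + 0))*y(d(2)) = (0*5)*2 = 0*2 = 0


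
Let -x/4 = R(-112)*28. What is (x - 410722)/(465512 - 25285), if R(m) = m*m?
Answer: -1815650/440227 ≈ -4.1244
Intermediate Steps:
R(m) = m²
x = -1404928 (x = -4*(-112)²*28 = -50176*28 = -4*351232 = -1404928)
(x - 410722)/(465512 - 25285) = (-1404928 - 410722)/(465512 - 25285) = -1815650/440227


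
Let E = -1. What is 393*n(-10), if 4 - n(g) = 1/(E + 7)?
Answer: 3013/2 ≈ 1506.5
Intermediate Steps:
n(g) = 23/6 (n(g) = 4 - 1/(-1 + 7) = 4 - 1/6 = 4 - 1*⅙ = 4 - ⅙ = 23/6)
393*n(-10) = 393*(23/6) = 3013/2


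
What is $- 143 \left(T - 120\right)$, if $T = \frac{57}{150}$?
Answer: $\frac{855283}{50} \approx 17106.0$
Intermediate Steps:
$T = \frac{19}{50}$ ($T = 57 \cdot \frac{1}{150} = \frac{19}{50} \approx 0.38$)
$- 143 \left(T - 120\right) = - 143 \left(\frac{19}{50} - 120\right) = \left(-143\right) \left(- \frac{5981}{50}\right) = \frac{855283}{50}$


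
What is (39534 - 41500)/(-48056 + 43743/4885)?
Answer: 9603910/234709817 ≈ 0.040918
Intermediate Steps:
(39534 - 41500)/(-48056 + 43743/4885) = -1966/(-48056 + 43743*(1/4885)) = -1966/(-48056 + 43743/4885) = -1966/(-234709817/4885) = -1966*(-4885/234709817) = 9603910/234709817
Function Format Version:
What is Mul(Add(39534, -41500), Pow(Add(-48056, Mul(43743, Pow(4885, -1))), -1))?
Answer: Rational(9603910, 234709817) ≈ 0.040918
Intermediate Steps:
Mul(Add(39534, -41500), Pow(Add(-48056, Mul(43743, Pow(4885, -1))), -1)) = Mul(-1966, Pow(Add(-48056, Mul(43743, Rational(1, 4885))), -1)) = Mul(-1966, Pow(Add(-48056, Rational(43743, 4885)), -1)) = Mul(-1966, Pow(Rational(-234709817, 4885), -1)) = Mul(-1966, Rational(-4885, 234709817)) = Rational(9603910, 234709817)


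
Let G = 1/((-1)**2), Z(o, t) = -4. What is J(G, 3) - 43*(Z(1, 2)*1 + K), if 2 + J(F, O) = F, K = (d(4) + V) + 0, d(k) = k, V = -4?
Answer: 171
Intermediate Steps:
K = 0 (K = (4 - 4) + 0 = 0 + 0 = 0)
G = 1 (G = 1/1 = 1)
J(F, O) = -2 + F
J(G, 3) - 43*(Z(1, 2)*1 + K) = (-2 + 1) - 43*(-4*1 + 0) = -1 - 43*(-4 + 0) = -1 - 43*(-4) = -1 + 172 = 171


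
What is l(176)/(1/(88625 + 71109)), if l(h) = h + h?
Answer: 56226368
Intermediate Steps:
l(h) = 2*h
l(176)/(1/(88625 + 71109)) = (2*176)/(1/(88625 + 71109)) = 352/(1/159734) = 352*159734 = 56226368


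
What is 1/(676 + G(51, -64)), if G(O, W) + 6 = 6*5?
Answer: 1/700 ≈ 0.0014286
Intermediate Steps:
G(O, W) = 24 (G(O, W) = -6 + 6*5 = -6 + 30 = 24)
1/(676 + G(51, -64)) = 1/(676 + 24) = 1/700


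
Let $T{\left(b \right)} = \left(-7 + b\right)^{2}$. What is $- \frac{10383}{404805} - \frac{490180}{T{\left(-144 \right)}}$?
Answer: $- \frac{66221352561}{3076652935} \approx -21.524$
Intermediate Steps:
$- \frac{10383}{404805} - \frac{490180}{T{\left(-144 \right)}} = - \frac{10383}{404805} - \frac{490180}{\left(-7 - 144\right)^{2}} = \left(-10383\right) \frac{1}{404805} - \frac{490180}{\left(-151\right)^{2}} = - \frac{3461}{134935} - \frac{490180}{22801} = - \frac{66221352561}{3076652935}$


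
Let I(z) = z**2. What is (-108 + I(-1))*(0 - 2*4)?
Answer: 856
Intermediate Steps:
(-108 + I(-1))*(0 - 2*4) = (-108 + (-1)**2)*(0 - 2*4) = (-108 + 1)*(0 - 8) = -107*(-8) = 856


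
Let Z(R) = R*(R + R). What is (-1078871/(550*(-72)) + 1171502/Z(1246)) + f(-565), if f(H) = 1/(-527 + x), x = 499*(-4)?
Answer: 357033064852019/12926092964400 ≈ 27.621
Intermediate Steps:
x = -1996
Z(R) = 2*R² (Z(R) = R*(2*R) = 2*R²)
f(H) = -1/2523 (f(H) = 1/(-527 - 1996) = 1/(-2523) = -1/2523)
(-1078871/(550*(-72)) + 1171502/Z(1246)) + f(-565) = (-1078871/(550*(-72)) + 1171502/((2*1246²))) - 1/2523 = (-1078871/(-39600) + 1171502/((2*1552516))) - 1/2523 = (-1078871*(-1/39600) + 1171502/3105032) - 1/2523 = (1078871/39600 + 1171502*(1/3105032)) - 1/2523 = (1078871/39600 + 585751/1552516) - 1/2523 = 424540057259/15369908400 - 1/2523 = 357033064852019/12926092964400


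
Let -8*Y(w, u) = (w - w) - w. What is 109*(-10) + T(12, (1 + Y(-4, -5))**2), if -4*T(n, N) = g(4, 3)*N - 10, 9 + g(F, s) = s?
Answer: -8697/8 ≈ -1087.1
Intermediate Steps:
g(F, s) = -9 + s
Y(w, u) = w/8 (Y(w, u) = -((w - w) - w)/8 = -(0 - w)/8 = -(-1)*w/8 = w/8)
T(n, N) = 5/2 + 3*N/2 (T(n, N) = -((-9 + 3)*N - 10)/4 = -(-6*N - 10)/4 = -(-10 - 6*N)/4 = 5/2 + 3*N/2)
109*(-10) + T(12, (1 + Y(-4, -5))**2) = 109*(-10) + (5/2 + 3*(1 + (1/8)*(-4))**2/2) = -1090 + (5/2 + 3*(1 - 1/2)**2/2) = -1090 + (5/2 + 3*(1/2)**2/2) = -1090 + (5/2 + (3/2)*(1/4)) = -1090 + (5/2 + 3/8) = -1090 + 23/8 = -8697/8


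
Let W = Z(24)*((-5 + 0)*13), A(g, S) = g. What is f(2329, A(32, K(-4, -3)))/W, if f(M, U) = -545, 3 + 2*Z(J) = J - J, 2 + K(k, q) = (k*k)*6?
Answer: -218/39 ≈ -5.5897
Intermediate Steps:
K(k, q) = -2 + 6*k**2 (K(k, q) = -2 + (k*k)*6 = -2 + k**2*6 = -2 + 6*k**2)
Z(J) = -3/2 (Z(J) = -3/2 + (J - J)/2 = -3/2 + (1/2)*0 = -3/2 + 0 = -3/2)
W = 195/2 (W = -3*(-5 + 0)*13/2 = -(-15)*13/2 = -3/2*(-65) = 195/2 ≈ 97.500)
f(2329, A(32, K(-4, -3)))/W = -545/195/2 = -545*2/195 = -218/39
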